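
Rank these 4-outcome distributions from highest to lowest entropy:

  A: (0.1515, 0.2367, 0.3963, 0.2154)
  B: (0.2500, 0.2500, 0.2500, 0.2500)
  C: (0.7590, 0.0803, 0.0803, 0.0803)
B > A > C

Key insight: Entropy is maximized by uniform distributions and minimized by concentrated distributions.

- Uniform distributions have maximum entropy log₂(4) = 2.0000 bits
- The more "peaked" or concentrated a distribution, the lower its entropy

Entropies:
  H(A) = 1.9109 bits
  H(B) = 2.0000 bits
  H(C) = 1.1787 bits

Ranking: B > A > C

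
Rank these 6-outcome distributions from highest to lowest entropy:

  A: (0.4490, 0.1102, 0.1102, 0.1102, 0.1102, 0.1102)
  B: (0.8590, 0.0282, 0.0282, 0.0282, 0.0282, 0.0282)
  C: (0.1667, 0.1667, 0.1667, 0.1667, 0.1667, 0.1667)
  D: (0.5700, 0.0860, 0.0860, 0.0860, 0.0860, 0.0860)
C > A > D > B

Key insight: Entropy is maximized by uniform distributions and minimized by concentrated distributions.

Entropies:
  H(A) = 2.2719 bits
  H(B) = 0.9142 bits
  H(C) = 2.5850 bits
  H(D) = 1.9842 bits

Ranking: C > A > D > B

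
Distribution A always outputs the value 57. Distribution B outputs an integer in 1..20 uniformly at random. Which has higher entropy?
B

A is deterministic, so H(A) = 0. B is uniform over 20 outcomes, so H(B) = log₂(20) = 4.322 bits. Any distribution with genuine randomness has higher entropy than a deterministic one.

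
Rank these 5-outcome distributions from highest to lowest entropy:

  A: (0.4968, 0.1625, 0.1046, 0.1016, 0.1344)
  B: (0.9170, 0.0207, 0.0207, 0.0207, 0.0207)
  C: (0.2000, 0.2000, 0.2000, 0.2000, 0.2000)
C > A > B

Key insight: Entropy is maximized by uniform distributions and minimized by concentrated distributions.

- Uniform distributions have maximum entropy log₂(5) = 2.3219 bits
- The more "peaked" or concentrated a distribution, the lower its entropy

Entropies:
  H(A) = 1.9925 bits
  H(B) = 0.5787 bits
  H(C) = 2.3219 bits

Ranking: C > A > B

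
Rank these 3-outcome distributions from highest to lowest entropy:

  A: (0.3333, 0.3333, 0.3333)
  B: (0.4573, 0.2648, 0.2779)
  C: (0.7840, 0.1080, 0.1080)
A > B > C

Key insight: Entropy is maximized by uniform distributions and minimized by concentrated distributions.

- Uniform distributions have maximum entropy log₂(3) = 1.5850 bits
- The more "peaked" or concentrated a distribution, the lower its entropy

Entropies:
  H(A) = 1.5850 bits
  H(B) = 1.5372 bits
  H(C) = 0.9688 bits

Ranking: A > B > C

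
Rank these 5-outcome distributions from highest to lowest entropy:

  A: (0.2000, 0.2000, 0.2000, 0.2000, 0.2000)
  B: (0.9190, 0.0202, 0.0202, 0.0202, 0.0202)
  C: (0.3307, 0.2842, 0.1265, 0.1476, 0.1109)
A > C > B

Key insight: Entropy is maximized by uniform distributions and minimized by concentrated distributions.

- Uniform distributions have maximum entropy log₂(5) = 2.3219 bits
- The more "peaked" or concentrated a distribution, the lower its entropy

Entropies:
  H(A) = 2.3219 bits
  H(B) = 0.5677 bits
  H(C) = 2.1805 bits

Ranking: A > C > B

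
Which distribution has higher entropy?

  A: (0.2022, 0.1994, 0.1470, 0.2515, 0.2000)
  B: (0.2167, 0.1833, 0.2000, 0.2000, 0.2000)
B

Both distributions are close to uniform, making this a harder comparison.

H(A) = 2.3019 bits
H(B) = 2.3199 bits

The distribution closer to uniform has higher entropy.
Answer: B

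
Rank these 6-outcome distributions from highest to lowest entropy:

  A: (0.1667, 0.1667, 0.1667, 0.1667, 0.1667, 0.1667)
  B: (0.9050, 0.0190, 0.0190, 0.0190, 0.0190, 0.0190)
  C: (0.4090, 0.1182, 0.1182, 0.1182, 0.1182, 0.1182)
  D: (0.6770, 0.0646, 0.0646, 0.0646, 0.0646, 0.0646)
A > C > D > B

Key insight: Entropy is maximized by uniform distributions and minimized by concentrated distributions.

Entropies:
  H(A) = 2.5850 bits
  H(B) = 0.6735 bits
  H(C) = 2.3482 bits
  H(D) = 1.6576 bits

Ranking: A > C > D > B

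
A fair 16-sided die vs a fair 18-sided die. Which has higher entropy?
18-sided die

Both are uniform distributions; for uniform over n outcomes, H = log₂(n). H(16-sided) = log₂(16) = 4.000 bits and H(18-sided) = log₂(18) = 4.170 bits. More outcomes in a uniform distribution means higher entropy.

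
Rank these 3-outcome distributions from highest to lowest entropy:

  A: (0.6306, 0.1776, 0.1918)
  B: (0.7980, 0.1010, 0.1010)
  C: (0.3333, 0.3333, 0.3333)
C > A > B

Key insight: Entropy is maximized by uniform distributions and minimized by concentrated distributions.

- Uniform distributions have maximum entropy log₂(3) = 1.5850 bits
- The more "peaked" or concentrated a distribution, the lower its entropy

Entropies:
  H(A) = 1.3193 bits
  H(B) = 0.9279 bits
  H(C) = 1.5850 bits

Ranking: C > A > B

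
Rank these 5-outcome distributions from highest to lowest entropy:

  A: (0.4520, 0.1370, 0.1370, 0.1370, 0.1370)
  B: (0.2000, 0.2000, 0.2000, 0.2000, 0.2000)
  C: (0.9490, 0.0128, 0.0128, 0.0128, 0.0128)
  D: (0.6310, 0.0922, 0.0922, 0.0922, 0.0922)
B > A > D > C

Key insight: Entropy is maximized by uniform distributions and minimized by concentrated distributions.

Entropies:
  H(A) = 2.0893 bits
  H(B) = 2.3219 bits
  H(C) = 0.3926 bits
  H(D) = 1.6879 bits

Ranking: B > A > D > C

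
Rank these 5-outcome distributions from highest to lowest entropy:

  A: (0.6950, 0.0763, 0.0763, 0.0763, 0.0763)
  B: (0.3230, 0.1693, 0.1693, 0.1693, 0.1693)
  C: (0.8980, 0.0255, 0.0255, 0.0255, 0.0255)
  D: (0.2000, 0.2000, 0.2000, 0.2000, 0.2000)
D > B > A > C

Key insight: Entropy is maximized by uniform distributions and minimized by concentrated distributions.

Entropies:
  H(A) = 1.4973 bits
  H(B) = 2.2616 bits
  H(C) = 0.6793 bits
  H(D) = 2.3219 bits

Ranking: D > B > A > C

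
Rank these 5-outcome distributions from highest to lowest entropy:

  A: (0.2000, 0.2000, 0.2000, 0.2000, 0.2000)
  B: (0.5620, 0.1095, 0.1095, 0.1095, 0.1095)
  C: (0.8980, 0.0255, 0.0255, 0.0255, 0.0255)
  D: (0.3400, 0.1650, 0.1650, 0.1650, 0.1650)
A > D > B > C

Key insight: Entropy is maximized by uniform distributions and minimized by concentrated distributions.

Entropies:
  H(A) = 2.3219 bits
  H(B) = 1.8649 bits
  H(C) = 0.6793 bits
  H(D) = 2.2448 bits

Ranking: A > D > B > C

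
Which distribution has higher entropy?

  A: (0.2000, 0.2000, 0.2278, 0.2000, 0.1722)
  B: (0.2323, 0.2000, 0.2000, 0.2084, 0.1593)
A

Both distributions are close to uniform, making this a harder comparison.

H(A) = 2.3164 bits
H(B) = 2.3117 bits

The distribution closer to uniform has higher entropy.
Answer: A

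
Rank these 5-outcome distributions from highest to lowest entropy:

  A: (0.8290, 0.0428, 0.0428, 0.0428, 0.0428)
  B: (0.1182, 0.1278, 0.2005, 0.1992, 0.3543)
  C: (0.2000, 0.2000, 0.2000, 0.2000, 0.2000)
C > B > A

Key insight: Entropy is maximized by uniform distributions and minimized by concentrated distributions.

- Uniform distributions have maximum entropy log₂(5) = 2.3219 bits
- The more "peaked" or concentrated a distribution, the lower its entropy

Entropies:
  H(A) = 1.0020 bits
  H(B) = 2.2024 bits
  H(C) = 2.3219 bits

Ranking: C > B > A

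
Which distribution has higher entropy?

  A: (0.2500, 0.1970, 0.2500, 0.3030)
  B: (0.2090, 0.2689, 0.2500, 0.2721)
B

Both distributions are close to uniform, making this a harder comparison.

H(A) = 1.9837 bits
H(B) = 1.9925 bits

The distribution closer to uniform has higher entropy.
Answer: B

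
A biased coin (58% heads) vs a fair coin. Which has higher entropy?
Fair coin

The fair coin is uniform (p=0.5), maximizing binary entropy at 1 bit. The biased coin has H(0.58) ≈ 0.981 bits — its outcome is more predictable, so its entropy is lower.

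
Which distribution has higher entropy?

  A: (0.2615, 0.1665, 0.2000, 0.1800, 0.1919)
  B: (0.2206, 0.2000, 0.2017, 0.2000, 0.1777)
B

Both distributions are close to uniform, making this a harder comparison.

H(A) = 2.3035 bits
H(B) = 2.3186 bits

The distribution closer to uniform has higher entropy.
Answer: B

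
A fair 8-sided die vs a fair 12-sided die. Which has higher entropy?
12-sided die

Both are uniform distributions; for uniform over n outcomes, H = log₂(n). H(8-sided) = log₂(8) = 3.000 bits and H(12-sided) = log₂(12) = 3.585 bits. More outcomes in a uniform distribution means higher entropy.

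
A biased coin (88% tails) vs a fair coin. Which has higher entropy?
Fair coin

The fair coin is uniform (p=0.5), maximizing binary entropy at 1 bit. The biased coin has H(0.88) ≈ 0.529 bits — its outcome is more predictable, so its entropy is lower.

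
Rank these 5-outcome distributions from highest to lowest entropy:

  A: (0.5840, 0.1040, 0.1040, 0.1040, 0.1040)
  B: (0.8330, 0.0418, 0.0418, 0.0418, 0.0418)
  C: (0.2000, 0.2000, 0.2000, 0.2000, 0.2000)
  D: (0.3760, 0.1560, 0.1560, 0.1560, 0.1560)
C > D > A > B

Key insight: Entropy is maximized by uniform distributions and minimized by concentrated distributions.

Entropies:
  H(A) = 1.8115 bits
  H(B) = 0.9848 bits
  H(C) = 2.3219 bits
  H(D) = 2.2032 bits

Ranking: C > D > A > B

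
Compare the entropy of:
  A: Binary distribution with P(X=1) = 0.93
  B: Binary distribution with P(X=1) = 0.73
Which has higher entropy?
B

For binary distributions, entropy is maximized at p=0.5 and decreases as p moves toward 0 or 1.

H(A) = H(0.93) = 0.3659 bits
H(B) = H(0.73) = 0.8415 bits

Distribution B (p=0.73) is closer to uniform (p=0.5), so it has higher entropy.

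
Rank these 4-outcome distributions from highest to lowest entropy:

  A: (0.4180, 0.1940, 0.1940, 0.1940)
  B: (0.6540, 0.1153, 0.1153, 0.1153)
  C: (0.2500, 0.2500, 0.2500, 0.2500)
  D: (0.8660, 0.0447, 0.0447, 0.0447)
C > A > B > D

Key insight: Entropy is maximized by uniform distributions and minimized by concentrated distributions.

Entropies:
  H(A) = 1.9030 bits
  H(B) = 1.4788 bits
  H(C) = 2.0000 bits
  H(D) = 0.7807 bits

Ranking: C > A > B > D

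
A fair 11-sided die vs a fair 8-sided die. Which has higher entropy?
11-sided die

Both are uniform distributions; for uniform over n outcomes, H = log₂(n). H(11-sided) = log₂(11) = 3.459 bits and H(8-sided) = log₂(8) = 3.000 bits. More outcomes in a uniform distribution means higher entropy.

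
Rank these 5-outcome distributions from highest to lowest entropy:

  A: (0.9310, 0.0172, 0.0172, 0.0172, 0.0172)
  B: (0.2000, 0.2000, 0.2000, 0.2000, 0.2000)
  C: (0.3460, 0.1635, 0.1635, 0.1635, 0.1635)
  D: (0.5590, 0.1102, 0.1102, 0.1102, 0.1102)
B > C > D > A

Key insight: Entropy is maximized by uniform distributions and minimized by concentrated distributions.

Entropies:
  H(A) = 0.5002 bits
  H(B) = 2.3219 bits
  H(C) = 2.2384 bits
  H(D) = 1.8719 bits

Ranking: B > C > D > A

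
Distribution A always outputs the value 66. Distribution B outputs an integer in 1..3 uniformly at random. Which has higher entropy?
B

A is deterministic, so H(A) = 0. B is uniform over 3 outcomes, so H(B) = log₂(3) = 1.585 bits. Any distribution with genuine randomness has higher entropy than a deterministic one.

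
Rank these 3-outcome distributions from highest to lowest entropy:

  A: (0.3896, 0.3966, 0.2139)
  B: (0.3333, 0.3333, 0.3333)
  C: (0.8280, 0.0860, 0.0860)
B > A > C

Key insight: Entropy is maximized by uniform distributions and minimized by concentrated distributions.

- Uniform distributions have maximum entropy log₂(3) = 1.5850 bits
- The more "peaked" or concentrated a distribution, the lower its entropy

Entropies:
  H(A) = 1.5349 bits
  H(B) = 1.5850 bits
  H(C) = 0.8343 bits

Ranking: B > A > C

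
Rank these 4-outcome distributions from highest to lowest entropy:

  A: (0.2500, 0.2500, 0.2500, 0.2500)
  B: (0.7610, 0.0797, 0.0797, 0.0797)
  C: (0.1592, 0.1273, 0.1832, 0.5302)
A > C > B

Key insight: Entropy is maximized by uniform distributions and minimized by concentrated distributions.

- Uniform distributions have maximum entropy log₂(4) = 2.0000 bits
- The more "peaked" or concentrated a distribution, the lower its entropy

Entropies:
  H(A) = 2.0000 bits
  H(B) = 1.1722 bits
  H(C) = 1.7346 bits

Ranking: A > C > B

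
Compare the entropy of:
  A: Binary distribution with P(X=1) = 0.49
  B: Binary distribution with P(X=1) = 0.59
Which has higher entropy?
A

For binary distributions, entropy is maximized at p=0.5 and decreases as p moves toward 0 or 1.

H(A) = H(0.49) = 0.9997 bits
H(B) = H(0.59) = 0.9765 bits

Distribution A (p=0.49) is closer to uniform (p=0.5), so it has higher entropy.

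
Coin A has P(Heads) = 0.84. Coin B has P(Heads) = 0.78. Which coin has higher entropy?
B

For binary distributions, entropy is maximized at p=0.5 and decreases as p moves toward 0 or 1.

H(A) = H(0.84) = 0.6343 bits
H(B) = H(0.78) = 0.7602 bits

Distribution B (p=0.78) is closer to uniform (p=0.5), so it has higher entropy.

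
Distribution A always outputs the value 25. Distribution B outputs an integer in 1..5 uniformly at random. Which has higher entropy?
B

A is deterministic, so H(A) = 0. B is uniform over 5 outcomes, so H(B) = log₂(5) = 2.322 bits. Any distribution with genuine randomness has higher entropy than a deterministic one.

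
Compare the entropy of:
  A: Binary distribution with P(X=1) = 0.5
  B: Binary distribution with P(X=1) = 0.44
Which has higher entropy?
A

For binary distributions, entropy is maximized at p=0.5 and decreases as p moves toward 0 or 1.

H(A) = H(0.5) = 1.0000 bits
H(B) = H(0.44) = 0.9896 bits

Distribution A (p=0.5) is closer to uniform (p=0.5), so it has higher entropy.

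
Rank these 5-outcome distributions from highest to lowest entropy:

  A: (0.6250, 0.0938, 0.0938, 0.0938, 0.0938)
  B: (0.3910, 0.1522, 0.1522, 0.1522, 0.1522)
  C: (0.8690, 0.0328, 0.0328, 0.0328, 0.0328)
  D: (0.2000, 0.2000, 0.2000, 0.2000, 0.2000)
D > B > A > C

Key insight: Entropy is maximized by uniform distributions and minimized by concentrated distributions.

Entropies:
  H(A) = 1.7044 bits
  H(B) = 2.1834 bits
  H(C) = 0.8222 bits
  H(D) = 2.3219 bits

Ranking: D > B > A > C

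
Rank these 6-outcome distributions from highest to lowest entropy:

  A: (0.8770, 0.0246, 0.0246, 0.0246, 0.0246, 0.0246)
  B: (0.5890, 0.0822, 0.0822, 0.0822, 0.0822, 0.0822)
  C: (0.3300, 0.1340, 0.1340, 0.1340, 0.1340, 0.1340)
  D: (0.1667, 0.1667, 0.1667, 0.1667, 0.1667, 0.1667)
D > C > B > A

Key insight: Entropy is maximized by uniform distributions and minimized by concentrated distributions.

Entropies:
  H(A) = 0.8235 bits
  H(B) = 1.9313 bits
  H(C) = 2.4706 bits
  H(D) = 2.5850 bits

Ranking: D > C > B > A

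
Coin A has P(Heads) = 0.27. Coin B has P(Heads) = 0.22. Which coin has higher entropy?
A

For binary distributions, entropy is maximized at p=0.5 and decreases as p moves toward 0 or 1.

H(A) = H(0.27) = 0.8415 bits
H(B) = H(0.22) = 0.7602 bits

Distribution A (p=0.27) is closer to uniform (p=0.5), so it has higher entropy.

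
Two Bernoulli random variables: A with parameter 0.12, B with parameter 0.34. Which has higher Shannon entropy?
B

For binary distributions, entropy is maximized at p=0.5 and decreases as p moves toward 0 or 1.

H(A) = H(0.12) = 0.5294 bits
H(B) = H(0.34) = 0.9248 bits

Distribution B (p=0.34) is closer to uniform (p=0.5), so it has higher entropy.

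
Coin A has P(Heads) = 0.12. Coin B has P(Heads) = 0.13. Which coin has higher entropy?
B

For binary distributions, entropy is maximized at p=0.5 and decreases as p moves toward 0 or 1.

H(A) = H(0.12) = 0.5294 bits
H(B) = H(0.13) = 0.5574 bits

Distribution B (p=0.13) is closer to uniform (p=0.5), so it has higher entropy.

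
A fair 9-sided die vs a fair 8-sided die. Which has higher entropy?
9-sided die

Both are uniform distributions; for uniform over n outcomes, H = log₂(n). H(9-sided) = log₂(9) = 3.170 bits and H(8-sided) = log₂(8) = 3.000 bits. More outcomes in a uniform distribution means higher entropy.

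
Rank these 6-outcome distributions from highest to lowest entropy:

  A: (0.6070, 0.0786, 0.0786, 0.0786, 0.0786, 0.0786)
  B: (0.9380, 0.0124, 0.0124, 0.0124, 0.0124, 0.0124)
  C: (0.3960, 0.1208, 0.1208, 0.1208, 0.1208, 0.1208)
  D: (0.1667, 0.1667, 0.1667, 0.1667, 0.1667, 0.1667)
D > C > A > B

Key insight: Entropy is maximized by uniform distributions and minimized by concentrated distributions.

Entropies:
  H(A) = 1.8792 bits
  H(B) = 0.4793 bits
  H(C) = 2.3710 bits
  H(D) = 2.5850 bits

Ranking: D > C > A > B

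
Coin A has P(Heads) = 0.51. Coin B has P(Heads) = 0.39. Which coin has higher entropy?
A

For binary distributions, entropy is maximized at p=0.5 and decreases as p moves toward 0 or 1.

H(A) = H(0.51) = 0.9997 bits
H(B) = H(0.39) = 0.9648 bits

Distribution A (p=0.51) is closer to uniform (p=0.5), so it has higher entropy.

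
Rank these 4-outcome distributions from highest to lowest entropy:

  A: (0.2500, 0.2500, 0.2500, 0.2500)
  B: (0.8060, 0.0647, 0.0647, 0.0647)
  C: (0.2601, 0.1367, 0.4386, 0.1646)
A > C > B

Key insight: Entropy is maximized by uniform distributions and minimized by concentrated distributions.

- Uniform distributions have maximum entropy log₂(4) = 2.0000 bits
- The more "peaked" or concentrated a distribution, the lower its entropy

Entropies:
  H(A) = 2.0000 bits
  H(B) = 1.0172 bits
  H(C) = 1.8478 bits

Ranking: A > C > B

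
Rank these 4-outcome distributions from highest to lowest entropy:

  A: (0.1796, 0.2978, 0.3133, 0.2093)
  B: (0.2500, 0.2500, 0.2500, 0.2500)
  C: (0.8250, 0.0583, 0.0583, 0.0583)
B > A > C

Key insight: Entropy is maximized by uniform distributions and minimized by concentrated distributions.

- Uniform distributions have maximum entropy log₂(4) = 2.0000 bits
- The more "peaked" or concentrated a distribution, the lower its entropy

Entropies:
  H(A) = 1.9622 bits
  H(B) = 2.0000 bits
  H(C) = 0.9464 bits

Ranking: B > A > C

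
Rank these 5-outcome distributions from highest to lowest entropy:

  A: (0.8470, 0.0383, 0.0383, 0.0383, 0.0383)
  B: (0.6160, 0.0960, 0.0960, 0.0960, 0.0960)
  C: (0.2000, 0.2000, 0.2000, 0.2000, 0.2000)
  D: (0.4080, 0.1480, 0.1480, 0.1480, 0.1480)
C > D > B > A

Key insight: Entropy is maximized by uniform distributions and minimized by concentrated distributions.

Entropies:
  H(A) = 0.9233 bits
  H(B) = 1.7288 bits
  H(C) = 2.3219 bits
  H(D) = 2.1594 bits

Ranking: C > D > B > A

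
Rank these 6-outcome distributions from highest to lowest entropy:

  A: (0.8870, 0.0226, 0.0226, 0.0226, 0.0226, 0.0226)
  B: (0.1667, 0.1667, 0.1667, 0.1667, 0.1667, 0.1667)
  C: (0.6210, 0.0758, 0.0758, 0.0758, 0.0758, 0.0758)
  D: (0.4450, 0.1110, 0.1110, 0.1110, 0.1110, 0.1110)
B > D > C > A

Key insight: Entropy is maximized by uniform distributions and minimized by concentrated distributions.

Entropies:
  H(A) = 0.7713 bits
  H(B) = 2.5850 bits
  H(C) = 1.8373 bits
  H(D) = 2.2799 bits

Ranking: B > D > C > A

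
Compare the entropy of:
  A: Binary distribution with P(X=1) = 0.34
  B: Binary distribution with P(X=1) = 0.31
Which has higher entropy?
A

For binary distributions, entropy is maximized at p=0.5 and decreases as p moves toward 0 or 1.

H(A) = H(0.34) = 0.9248 bits
H(B) = H(0.31) = 0.8932 bits

Distribution A (p=0.34) is closer to uniform (p=0.5), so it has higher entropy.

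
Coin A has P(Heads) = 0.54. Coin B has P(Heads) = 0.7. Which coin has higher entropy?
A

For binary distributions, entropy is maximized at p=0.5 and decreases as p moves toward 0 or 1.

H(A) = H(0.54) = 0.9954 bits
H(B) = H(0.7) = 0.8813 bits

Distribution A (p=0.54) is closer to uniform (p=0.5), so it has higher entropy.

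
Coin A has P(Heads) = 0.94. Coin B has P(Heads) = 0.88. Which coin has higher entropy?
B

For binary distributions, entropy is maximized at p=0.5 and decreases as p moves toward 0 or 1.

H(A) = H(0.94) = 0.3274 bits
H(B) = H(0.88) = 0.5294 bits

Distribution B (p=0.88) is closer to uniform (p=0.5), so it has higher entropy.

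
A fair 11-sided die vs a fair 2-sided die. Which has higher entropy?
11-sided die

Both are uniform distributions; for uniform over n outcomes, H = log₂(n). H(11-sided) = log₂(11) = 3.459 bits and H(2-sided) = log₂(2) = 1.000 bits. More outcomes in a uniform distribution means higher entropy.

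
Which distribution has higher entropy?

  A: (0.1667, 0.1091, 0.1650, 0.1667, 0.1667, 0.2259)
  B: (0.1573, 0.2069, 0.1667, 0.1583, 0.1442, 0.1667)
B

Both distributions are close to uniform, making this a harder comparison.

H(A) = 2.5550 bits
H(B) = 2.5755 bits

The distribution closer to uniform has higher entropy.
Answer: B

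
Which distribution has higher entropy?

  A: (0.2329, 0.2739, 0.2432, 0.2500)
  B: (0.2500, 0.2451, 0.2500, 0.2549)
B

Both distributions are close to uniform, making this a harder comparison.

H(A) = 1.9974 bits
H(B) = 1.9999 bits

The distribution closer to uniform has higher entropy.
Answer: B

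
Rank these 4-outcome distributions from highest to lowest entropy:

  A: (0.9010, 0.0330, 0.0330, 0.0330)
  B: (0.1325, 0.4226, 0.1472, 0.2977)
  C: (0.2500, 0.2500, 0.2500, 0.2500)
C > B > A

Key insight: Entropy is maximized by uniform distributions and minimized by concentrated distributions.

- Uniform distributions have maximum entropy log₂(4) = 2.0000 bits
- The more "peaked" or concentrated a distribution, the lower its entropy

Entropies:
  H(A) = 0.6227 bits
  H(B) = 1.8388 bits
  H(C) = 2.0000 bits

Ranking: C > B > A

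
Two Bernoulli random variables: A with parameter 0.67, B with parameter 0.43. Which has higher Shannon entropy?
B

For binary distributions, entropy is maximized at p=0.5 and decreases as p moves toward 0 or 1.

H(A) = H(0.67) = 0.9149 bits
H(B) = H(0.43) = 0.9858 bits

Distribution B (p=0.43) is closer to uniform (p=0.5), so it has higher entropy.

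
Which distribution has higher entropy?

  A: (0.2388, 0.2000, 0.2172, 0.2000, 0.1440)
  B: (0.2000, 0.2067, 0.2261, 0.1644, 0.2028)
B

Both distributions are close to uniform, making this a harder comparison.

H(A) = 2.3033 bits
H(B) = 2.3145 bits

The distribution closer to uniform has higher entropy.
Answer: B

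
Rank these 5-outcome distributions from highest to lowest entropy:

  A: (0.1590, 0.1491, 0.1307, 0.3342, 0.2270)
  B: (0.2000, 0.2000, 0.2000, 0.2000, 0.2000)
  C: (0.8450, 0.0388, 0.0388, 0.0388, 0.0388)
B > A > C

Key insight: Entropy is maximized by uniform distributions and minimized by concentrated distributions.

- Uniform distributions have maximum entropy log₂(5) = 2.3219 bits
- The more "peaked" or concentrated a distribution, the lower its entropy

Entropies:
  H(A) = 2.2289 bits
  H(B) = 2.3219 bits
  H(C) = 0.9322 bits

Ranking: B > A > C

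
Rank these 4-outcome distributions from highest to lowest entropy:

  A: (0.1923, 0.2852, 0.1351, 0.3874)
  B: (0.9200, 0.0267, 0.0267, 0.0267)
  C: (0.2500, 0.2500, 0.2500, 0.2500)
C > A > B

Key insight: Entropy is maximized by uniform distributions and minimized by concentrated distributions.

- Uniform distributions have maximum entropy log₂(4) = 2.0000 bits
- The more "peaked" or concentrated a distribution, the lower its entropy

Entropies:
  H(A) = 1.8937 bits
  H(B) = 0.5290 bits
  H(C) = 2.0000 bits

Ranking: C > A > B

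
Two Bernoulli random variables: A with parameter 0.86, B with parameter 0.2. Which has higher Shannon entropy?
B

For binary distributions, entropy is maximized at p=0.5 and decreases as p moves toward 0 or 1.

H(A) = H(0.86) = 0.5842 bits
H(B) = H(0.2) = 0.7219 bits

Distribution B (p=0.2) is closer to uniform (p=0.5), so it has higher entropy.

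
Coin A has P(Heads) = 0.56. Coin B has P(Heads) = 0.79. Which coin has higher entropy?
A

For binary distributions, entropy is maximized at p=0.5 and decreases as p moves toward 0 or 1.

H(A) = H(0.56) = 0.9896 bits
H(B) = H(0.79) = 0.7415 bits

Distribution A (p=0.56) is closer to uniform (p=0.5), so it has higher entropy.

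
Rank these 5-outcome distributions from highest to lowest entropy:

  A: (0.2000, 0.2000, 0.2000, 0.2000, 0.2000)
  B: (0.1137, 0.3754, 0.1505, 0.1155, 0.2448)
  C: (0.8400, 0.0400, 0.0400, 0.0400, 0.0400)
A > B > C

Key insight: Entropy is maximized by uniform distributions and minimized by concentrated distributions.

- Uniform distributions have maximum entropy log₂(5) = 2.3219 bits
- The more "peaked" or concentrated a distribution, the lower its entropy

Entropies:
  H(A) = 2.3219 bits
  H(B) = 2.1553 bits
  H(C) = 0.9543 bits

Ranking: A > B > C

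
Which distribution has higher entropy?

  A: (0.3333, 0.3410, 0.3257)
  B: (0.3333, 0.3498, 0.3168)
A

Both distributions are close to uniform, making this a harder comparison.

H(A) = 1.5847 bits
H(B) = 1.5838 bits

The distribution closer to uniform has higher entropy.
Answer: A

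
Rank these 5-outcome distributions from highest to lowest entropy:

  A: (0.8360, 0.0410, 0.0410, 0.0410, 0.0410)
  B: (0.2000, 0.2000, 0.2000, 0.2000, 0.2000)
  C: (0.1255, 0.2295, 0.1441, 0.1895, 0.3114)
B > C > A

Key insight: Entropy is maximized by uniform distributions and minimized by concentrated distributions.

- Uniform distributions have maximum entropy log₂(5) = 2.3219 bits
- The more "peaked" or concentrated a distribution, the lower its entropy

Entropies:
  H(A) = 0.9718 bits
  H(B) = 2.3219 bits
  H(C) = 2.2447 bits

Ranking: B > C > A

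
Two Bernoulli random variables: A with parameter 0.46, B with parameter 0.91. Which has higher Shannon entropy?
A

For binary distributions, entropy is maximized at p=0.5 and decreases as p moves toward 0 or 1.

H(A) = H(0.46) = 0.9954 bits
H(B) = H(0.91) = 0.4365 bits

Distribution A (p=0.46) is closer to uniform (p=0.5), so it has higher entropy.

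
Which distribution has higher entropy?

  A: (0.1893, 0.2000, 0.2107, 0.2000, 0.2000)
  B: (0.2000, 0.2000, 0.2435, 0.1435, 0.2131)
A

Both distributions are close to uniform, making this a harder comparison.

H(A) = 2.3211 bits
H(B) = 2.3022 bits

The distribution closer to uniform has higher entropy.
Answer: A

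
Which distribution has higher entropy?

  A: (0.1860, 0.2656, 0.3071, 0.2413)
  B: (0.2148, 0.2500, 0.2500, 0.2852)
B

Both distributions are close to uniform, making this a harder comparison.

H(A) = 1.9774 bits
H(B) = 1.9928 bits

The distribution closer to uniform has higher entropy.
Answer: B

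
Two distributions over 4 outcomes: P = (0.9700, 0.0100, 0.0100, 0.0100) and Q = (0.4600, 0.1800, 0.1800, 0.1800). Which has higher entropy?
Q

P is highly concentrated on one outcome (97%), making it nearly deterministic. Q spreads its mass more evenly (max 46%). The more spread-out distribution has higher entropy: H(P) ≈ 0.242 bits, H(Q) ≈ 1.851 bits.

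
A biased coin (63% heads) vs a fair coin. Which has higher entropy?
Fair coin

The fair coin is uniform (p=0.5), maximizing binary entropy at 1 bit. The biased coin has H(0.63) ≈ 0.951 bits — its outcome is more predictable, so its entropy is lower.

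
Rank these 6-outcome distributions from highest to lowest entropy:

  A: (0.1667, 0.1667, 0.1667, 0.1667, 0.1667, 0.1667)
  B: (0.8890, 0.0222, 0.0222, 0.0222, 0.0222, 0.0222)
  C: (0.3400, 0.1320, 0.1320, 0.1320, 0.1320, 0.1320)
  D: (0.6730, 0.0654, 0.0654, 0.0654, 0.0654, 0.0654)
A > C > D > B

Key insight: Entropy is maximized by uniform distributions and minimized by concentrated distributions.

Entropies:
  H(A) = 2.5850 bits
  H(B) = 0.7607 bits
  H(C) = 2.4573 bits
  H(D) = 1.6711 bits

Ranking: A > C > D > B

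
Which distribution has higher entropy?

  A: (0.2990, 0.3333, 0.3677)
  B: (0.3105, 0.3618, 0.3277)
B

Both distributions are close to uniform, making this a harder comparison.

H(A) = 1.5799 bits
H(B) = 1.5820 bits

The distribution closer to uniform has higher entropy.
Answer: B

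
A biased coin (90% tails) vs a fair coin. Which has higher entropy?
Fair coin

The fair coin is uniform (p=0.5), maximizing binary entropy at 1 bit. The biased coin has H(0.90) ≈ 0.469 bits — its outcome is more predictable, so its entropy is lower.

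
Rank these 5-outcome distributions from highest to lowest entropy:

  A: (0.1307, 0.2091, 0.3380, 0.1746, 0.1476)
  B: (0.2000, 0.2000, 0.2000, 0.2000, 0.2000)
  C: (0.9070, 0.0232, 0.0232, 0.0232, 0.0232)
B > A > C

Key insight: Entropy is maximized by uniform distributions and minimized by concentrated distributions.

- Uniform distributions have maximum entropy log₂(5) = 2.3219 bits
- The more "peaked" or concentrated a distribution, the lower its entropy

Entropies:
  H(A) = 2.2318 bits
  H(B) = 2.3219 bits
  H(C) = 0.6324 bits

Ranking: B > A > C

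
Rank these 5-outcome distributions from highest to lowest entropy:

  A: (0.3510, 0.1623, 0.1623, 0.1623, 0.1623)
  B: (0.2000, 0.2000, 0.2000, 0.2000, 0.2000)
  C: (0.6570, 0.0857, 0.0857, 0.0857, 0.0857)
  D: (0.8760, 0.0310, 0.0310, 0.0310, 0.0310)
B > A > C > D

Key insight: Entropy is maximized by uniform distributions and minimized by concentrated distributions.

Entropies:
  H(A) = 2.2330 bits
  H(B) = 2.3219 bits
  H(C) = 1.6137 bits
  H(D) = 0.7888 bits

Ranking: B > A > C > D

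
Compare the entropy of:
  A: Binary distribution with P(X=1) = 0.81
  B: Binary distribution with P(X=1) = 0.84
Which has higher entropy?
A

For binary distributions, entropy is maximized at p=0.5 and decreases as p moves toward 0 or 1.

H(A) = H(0.81) = 0.7015 bits
H(B) = H(0.84) = 0.6343 bits

Distribution A (p=0.81) is closer to uniform (p=0.5), so it has higher entropy.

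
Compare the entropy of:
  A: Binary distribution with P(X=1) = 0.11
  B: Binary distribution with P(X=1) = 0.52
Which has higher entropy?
B

For binary distributions, entropy is maximized at p=0.5 and decreases as p moves toward 0 or 1.

H(A) = H(0.11) = 0.4999 bits
H(B) = H(0.52) = 0.9988 bits

Distribution B (p=0.52) is closer to uniform (p=0.5), so it has higher entropy.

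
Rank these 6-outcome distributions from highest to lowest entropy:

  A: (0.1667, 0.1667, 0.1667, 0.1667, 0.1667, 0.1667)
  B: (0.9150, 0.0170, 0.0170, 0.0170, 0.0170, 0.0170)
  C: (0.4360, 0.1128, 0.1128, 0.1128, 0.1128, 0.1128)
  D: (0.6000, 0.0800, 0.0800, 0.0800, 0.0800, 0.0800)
A > C > D > B

Key insight: Entropy is maximized by uniform distributions and minimized by concentrated distributions.

Entropies:
  H(A) = 2.5850 bits
  H(B) = 0.6169 bits
  H(C) = 2.2977 bits
  H(D) = 1.8997 bits

Ranking: A > C > D > B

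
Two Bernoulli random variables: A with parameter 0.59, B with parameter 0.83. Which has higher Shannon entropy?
A

For binary distributions, entropy is maximized at p=0.5 and decreases as p moves toward 0 or 1.

H(A) = H(0.59) = 0.9765 bits
H(B) = H(0.83) = 0.6577 bits

Distribution A (p=0.59) is closer to uniform (p=0.5), so it has higher entropy.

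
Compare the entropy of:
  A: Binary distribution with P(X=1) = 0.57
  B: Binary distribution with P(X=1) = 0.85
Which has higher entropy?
A

For binary distributions, entropy is maximized at p=0.5 and decreases as p moves toward 0 or 1.

H(A) = H(0.57) = 0.9858 bits
H(B) = H(0.85) = 0.6098 bits

Distribution A (p=0.57) is closer to uniform (p=0.5), so it has higher entropy.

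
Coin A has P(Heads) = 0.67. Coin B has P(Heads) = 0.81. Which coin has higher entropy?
A

For binary distributions, entropy is maximized at p=0.5 and decreases as p moves toward 0 or 1.

H(A) = H(0.67) = 0.9149 bits
H(B) = H(0.81) = 0.7015 bits

Distribution A (p=0.67) is closer to uniform (p=0.5), so it has higher entropy.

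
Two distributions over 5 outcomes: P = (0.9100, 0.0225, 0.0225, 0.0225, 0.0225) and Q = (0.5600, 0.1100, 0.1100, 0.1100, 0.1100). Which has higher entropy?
Q

P is highly concentrated on one outcome (91%), making it nearly deterministic. Q spreads its mass more evenly (max 56%). The more spread-out distribution has higher entropy: H(P) ≈ 0.616 bits, H(Q) ≈ 1.870 bits.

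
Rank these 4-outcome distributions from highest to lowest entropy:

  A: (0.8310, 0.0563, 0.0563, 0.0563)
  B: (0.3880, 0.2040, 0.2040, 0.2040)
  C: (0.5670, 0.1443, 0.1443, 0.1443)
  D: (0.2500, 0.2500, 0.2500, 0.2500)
D > B > C > A

Key insight: Entropy is maximized by uniform distributions and minimized by concentrated distributions.

Entropies:
  H(A) = 0.9233 bits
  H(B) = 1.9335 bits
  H(C) = 1.6733 bits
  H(D) = 2.0000 bits

Ranking: D > B > C > A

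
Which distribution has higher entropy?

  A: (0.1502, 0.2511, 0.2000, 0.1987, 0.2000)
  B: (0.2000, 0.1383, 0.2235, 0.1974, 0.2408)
A

Both distributions are close to uniform, making this a harder comparison.

H(A) = 2.3034 bits
H(B) = 2.2990 bits

The distribution closer to uniform has higher entropy.
Answer: A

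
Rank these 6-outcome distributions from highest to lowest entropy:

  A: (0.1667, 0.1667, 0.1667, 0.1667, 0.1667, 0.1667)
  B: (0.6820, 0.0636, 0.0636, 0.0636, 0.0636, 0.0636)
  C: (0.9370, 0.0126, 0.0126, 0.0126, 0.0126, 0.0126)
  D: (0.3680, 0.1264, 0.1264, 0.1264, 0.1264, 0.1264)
A > D > B > C

Key insight: Entropy is maximized by uniform distributions and minimized by concentrated distributions.

Entropies:
  H(A) = 2.5850 bits
  H(B) = 1.6406 bits
  H(C) = 0.4855 bits
  H(D) = 2.4166 bits

Ranking: A > D > B > C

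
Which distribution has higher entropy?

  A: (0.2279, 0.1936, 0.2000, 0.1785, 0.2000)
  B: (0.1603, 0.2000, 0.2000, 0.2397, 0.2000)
A

Both distributions are close to uniform, making this a harder comparison.

H(A) = 2.3174 bits
H(B) = 2.3105 bits

The distribution closer to uniform has higher entropy.
Answer: A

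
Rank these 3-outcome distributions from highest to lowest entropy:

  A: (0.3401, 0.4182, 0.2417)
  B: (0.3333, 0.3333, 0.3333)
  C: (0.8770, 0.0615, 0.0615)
B > A > C

Key insight: Entropy is maximized by uniform distributions and minimized by concentrated distributions.

- Uniform distributions have maximum entropy log₂(3) = 1.5850 bits
- The more "peaked" or concentrated a distribution, the lower its entropy

Entropies:
  H(A) = 1.5504 bits
  H(B) = 1.5850 bits
  H(C) = 0.6609 bits

Ranking: B > A > C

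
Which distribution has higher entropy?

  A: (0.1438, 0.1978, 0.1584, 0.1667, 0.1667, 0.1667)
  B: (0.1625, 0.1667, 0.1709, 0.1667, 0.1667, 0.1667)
B

Both distributions are close to uniform, making this a harder comparison.

H(A) = 2.5783 bits
H(B) = 2.5848 bits

The distribution closer to uniform has higher entropy.
Answer: B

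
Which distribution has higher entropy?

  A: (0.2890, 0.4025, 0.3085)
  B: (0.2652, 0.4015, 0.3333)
A

Both distributions are close to uniform, making this a harder comparison.

H(A) = 1.5694 bits
H(B) = 1.5647 bits

The distribution closer to uniform has higher entropy.
Answer: A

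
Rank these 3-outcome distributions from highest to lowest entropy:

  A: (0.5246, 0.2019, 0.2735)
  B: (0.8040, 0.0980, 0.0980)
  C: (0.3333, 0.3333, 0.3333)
C > A > B

Key insight: Entropy is maximized by uniform distributions and minimized by concentrated distributions.

- Uniform distributions have maximum entropy log₂(3) = 1.5850 bits
- The more "peaked" or concentrated a distribution, the lower its entropy

Entropies:
  H(A) = 1.4658 bits
  H(B) = 0.9099 bits
  H(C) = 1.5850 bits

Ranking: C > A > B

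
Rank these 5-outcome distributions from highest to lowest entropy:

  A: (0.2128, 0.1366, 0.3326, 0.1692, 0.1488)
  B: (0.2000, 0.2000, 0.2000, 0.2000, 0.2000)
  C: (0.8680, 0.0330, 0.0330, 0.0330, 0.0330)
B > A > C

Key insight: Entropy is maximized by uniform distributions and minimized by concentrated distributions.

- Uniform distributions have maximum entropy log₂(5) = 2.3219 bits
- The more "peaked" or concentrated a distribution, the lower its entropy

Entropies:
  H(A) = 2.2383 bits
  H(B) = 2.3219 bits
  H(C) = 0.8269 bits

Ranking: B > A > C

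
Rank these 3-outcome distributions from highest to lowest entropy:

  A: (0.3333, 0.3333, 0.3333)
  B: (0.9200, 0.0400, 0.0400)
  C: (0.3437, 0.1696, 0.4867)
A > C > B

Key insight: Entropy is maximized by uniform distributions and minimized by concentrated distributions.

- Uniform distributions have maximum entropy log₂(3) = 1.5850 bits
- The more "peaked" or concentrated a distribution, the lower its entropy

Entropies:
  H(A) = 1.5850 bits
  H(B) = 0.4822 bits
  H(C) = 1.4693 bits

Ranking: A > C > B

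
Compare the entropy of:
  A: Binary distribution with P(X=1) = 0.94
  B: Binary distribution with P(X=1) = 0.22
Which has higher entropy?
B

For binary distributions, entropy is maximized at p=0.5 and decreases as p moves toward 0 or 1.

H(A) = H(0.94) = 0.3274 bits
H(B) = H(0.22) = 0.7602 bits

Distribution B (p=0.22) is closer to uniform (p=0.5), so it has higher entropy.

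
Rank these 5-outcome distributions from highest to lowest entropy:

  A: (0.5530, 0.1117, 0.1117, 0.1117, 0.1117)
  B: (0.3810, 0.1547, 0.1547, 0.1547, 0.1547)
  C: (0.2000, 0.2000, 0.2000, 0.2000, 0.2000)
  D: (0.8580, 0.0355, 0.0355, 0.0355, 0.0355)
C > B > A > D

Key insight: Entropy is maximized by uniform distributions and minimized by concentrated distributions.

Entropies:
  H(A) = 1.8859 bits
  H(B) = 2.1967 bits
  H(C) = 2.3219 bits
  H(D) = 0.8735 bits

Ranking: C > B > A > D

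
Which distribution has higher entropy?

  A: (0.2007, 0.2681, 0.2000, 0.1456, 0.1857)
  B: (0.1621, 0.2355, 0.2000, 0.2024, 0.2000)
B

Both distributions are close to uniform, making this a harder comparison.

H(A) = 2.2943 bits
H(B) = 2.3121 bits

The distribution closer to uniform has higher entropy.
Answer: B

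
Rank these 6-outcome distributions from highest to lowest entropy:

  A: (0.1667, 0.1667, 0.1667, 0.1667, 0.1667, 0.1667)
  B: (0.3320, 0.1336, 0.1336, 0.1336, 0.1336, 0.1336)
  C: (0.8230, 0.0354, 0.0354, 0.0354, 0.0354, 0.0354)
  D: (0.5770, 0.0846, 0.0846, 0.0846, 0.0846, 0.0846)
A > B > D > C

Key insight: Entropy is maximized by uniform distributions and minimized by concentrated distributions.

Entropies:
  H(A) = 2.5850 bits
  H(B) = 2.4680 bits
  H(C) = 1.0845 bits
  H(D) = 1.9650 bits

Ranking: A > B > D > C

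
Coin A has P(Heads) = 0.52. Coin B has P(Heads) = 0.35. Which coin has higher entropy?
A

For binary distributions, entropy is maximized at p=0.5 and decreases as p moves toward 0 or 1.

H(A) = H(0.52) = 0.9988 bits
H(B) = H(0.35) = 0.9341 bits

Distribution A (p=0.52) is closer to uniform (p=0.5), so it has higher entropy.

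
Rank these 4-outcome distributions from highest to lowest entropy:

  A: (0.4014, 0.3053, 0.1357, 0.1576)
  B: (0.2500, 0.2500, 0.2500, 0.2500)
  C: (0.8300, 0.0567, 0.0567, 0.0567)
B > A > C

Key insight: Entropy is maximized by uniform distributions and minimized by concentrated distributions.

- Uniform distributions have maximum entropy log₂(4) = 2.0000 bits
- The more "peaked" or concentrated a distribution, the lower its entropy

Entropies:
  H(A) = 1.8623 bits
  H(B) = 2.0000 bits
  H(C) = 0.9271 bits

Ranking: B > A > C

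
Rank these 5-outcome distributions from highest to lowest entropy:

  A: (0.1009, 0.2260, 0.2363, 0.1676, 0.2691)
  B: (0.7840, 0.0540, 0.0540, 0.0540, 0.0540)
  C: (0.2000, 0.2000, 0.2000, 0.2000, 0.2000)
C > A > B

Key insight: Entropy is maximized by uniform distributions and minimized by concentrated distributions.

- Uniform distributions have maximum entropy log₂(5) = 2.3219 bits
- The more "peaked" or concentrated a distribution, the lower its entropy

Entropies:
  H(A) = 2.2522 bits
  H(B) = 1.1848 bits
  H(C) = 2.3219 bits

Ranking: C > A > B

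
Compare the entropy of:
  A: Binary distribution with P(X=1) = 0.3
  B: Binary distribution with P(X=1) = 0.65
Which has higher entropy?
B

For binary distributions, entropy is maximized at p=0.5 and decreases as p moves toward 0 or 1.

H(A) = H(0.3) = 0.8813 bits
H(B) = H(0.65) = 0.9341 bits

Distribution B (p=0.65) is closer to uniform (p=0.5), so it has higher entropy.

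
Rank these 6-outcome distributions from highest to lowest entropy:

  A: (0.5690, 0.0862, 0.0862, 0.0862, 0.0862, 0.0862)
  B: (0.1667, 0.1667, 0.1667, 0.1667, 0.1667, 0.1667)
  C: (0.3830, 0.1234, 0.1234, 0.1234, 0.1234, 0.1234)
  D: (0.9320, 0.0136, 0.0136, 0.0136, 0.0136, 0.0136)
B > C > A > D

Key insight: Entropy is maximized by uniform distributions and minimized by concentrated distributions.

Entropies:
  H(A) = 1.9870 bits
  H(B) = 2.5850 bits
  H(C) = 2.3928 bits
  H(D) = 0.5163 bits

Ranking: B > C > A > D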